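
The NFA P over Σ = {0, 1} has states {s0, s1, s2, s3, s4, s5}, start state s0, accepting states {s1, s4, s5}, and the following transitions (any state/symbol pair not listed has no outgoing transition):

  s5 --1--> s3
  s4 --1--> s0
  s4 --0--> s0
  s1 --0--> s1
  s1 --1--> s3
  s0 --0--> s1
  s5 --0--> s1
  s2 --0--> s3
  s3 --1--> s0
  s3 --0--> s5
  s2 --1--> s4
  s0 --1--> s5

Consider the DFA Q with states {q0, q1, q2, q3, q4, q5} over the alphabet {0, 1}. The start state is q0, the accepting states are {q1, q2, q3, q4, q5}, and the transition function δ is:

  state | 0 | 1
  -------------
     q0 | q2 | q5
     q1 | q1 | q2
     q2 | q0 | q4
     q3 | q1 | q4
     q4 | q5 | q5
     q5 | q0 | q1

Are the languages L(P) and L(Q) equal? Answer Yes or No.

The string 00 is accepted by P but rejected by Q.
So L(P) ≠ L(Q).

No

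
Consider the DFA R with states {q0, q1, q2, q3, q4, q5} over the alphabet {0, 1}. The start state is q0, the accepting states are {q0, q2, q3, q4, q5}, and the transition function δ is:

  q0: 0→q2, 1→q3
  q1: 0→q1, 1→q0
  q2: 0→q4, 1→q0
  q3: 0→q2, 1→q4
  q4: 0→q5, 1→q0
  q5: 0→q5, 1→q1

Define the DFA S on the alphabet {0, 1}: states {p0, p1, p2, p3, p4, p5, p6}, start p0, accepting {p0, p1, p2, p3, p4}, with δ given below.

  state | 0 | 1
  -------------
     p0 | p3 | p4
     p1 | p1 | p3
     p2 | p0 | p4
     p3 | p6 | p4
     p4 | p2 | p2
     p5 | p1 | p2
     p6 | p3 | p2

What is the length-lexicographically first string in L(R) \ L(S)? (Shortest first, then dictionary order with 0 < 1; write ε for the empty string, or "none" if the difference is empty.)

The string 00 is accepted by R but not by S.
No shorter string lies in the difference, and 00 is the lexicographically first length-2 string in L(R) \ L(S).

00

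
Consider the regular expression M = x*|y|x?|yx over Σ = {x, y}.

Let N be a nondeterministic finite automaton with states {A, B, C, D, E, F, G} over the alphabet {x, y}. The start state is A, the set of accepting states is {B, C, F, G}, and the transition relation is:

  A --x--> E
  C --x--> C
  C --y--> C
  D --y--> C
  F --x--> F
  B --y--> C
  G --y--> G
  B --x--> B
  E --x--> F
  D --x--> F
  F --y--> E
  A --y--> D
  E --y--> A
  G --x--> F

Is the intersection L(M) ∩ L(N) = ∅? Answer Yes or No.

No

The string xx is accepted by both M and N.
Hence L(M) ∩ L(N) ≠ ∅.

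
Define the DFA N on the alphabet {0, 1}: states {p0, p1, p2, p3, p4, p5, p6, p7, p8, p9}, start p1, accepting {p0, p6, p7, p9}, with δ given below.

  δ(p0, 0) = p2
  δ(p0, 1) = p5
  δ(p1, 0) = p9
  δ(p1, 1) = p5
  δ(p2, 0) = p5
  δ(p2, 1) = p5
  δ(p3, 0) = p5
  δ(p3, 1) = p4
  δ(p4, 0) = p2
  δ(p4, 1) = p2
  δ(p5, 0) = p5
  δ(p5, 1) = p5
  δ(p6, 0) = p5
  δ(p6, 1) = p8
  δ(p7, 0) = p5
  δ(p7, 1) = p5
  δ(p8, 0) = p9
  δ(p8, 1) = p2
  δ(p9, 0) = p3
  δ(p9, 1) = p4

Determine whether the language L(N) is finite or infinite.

The useful states (reachable from p1 and able to reach an accepting state) are {p1, p9}.
Restricted to these states the transition graph has no cycle, so every accepting path has bounded length and L is finite.

finite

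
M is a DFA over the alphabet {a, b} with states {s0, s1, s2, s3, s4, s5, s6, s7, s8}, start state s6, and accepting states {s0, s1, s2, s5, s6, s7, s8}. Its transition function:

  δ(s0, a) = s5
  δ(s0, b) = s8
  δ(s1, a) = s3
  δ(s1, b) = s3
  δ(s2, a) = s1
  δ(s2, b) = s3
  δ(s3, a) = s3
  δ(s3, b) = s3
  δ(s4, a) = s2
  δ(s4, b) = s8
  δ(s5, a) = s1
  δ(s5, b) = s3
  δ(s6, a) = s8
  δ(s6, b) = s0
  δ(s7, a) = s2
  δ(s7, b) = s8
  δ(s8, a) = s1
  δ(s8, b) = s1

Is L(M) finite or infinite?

finite

The useful states (reachable from s6 and able to reach an accepting state) are {s0, s1, s5, s6, s8}.
Restricted to these states the transition graph has no cycle, so every accepting path has bounded length and L is finite.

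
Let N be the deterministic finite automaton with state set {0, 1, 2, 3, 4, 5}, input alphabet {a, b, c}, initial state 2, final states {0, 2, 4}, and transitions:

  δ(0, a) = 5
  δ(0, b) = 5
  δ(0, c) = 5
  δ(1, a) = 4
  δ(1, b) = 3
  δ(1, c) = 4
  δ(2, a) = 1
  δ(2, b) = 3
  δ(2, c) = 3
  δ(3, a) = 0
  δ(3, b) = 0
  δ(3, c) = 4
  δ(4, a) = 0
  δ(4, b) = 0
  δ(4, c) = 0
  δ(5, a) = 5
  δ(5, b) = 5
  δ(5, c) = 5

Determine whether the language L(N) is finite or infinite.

The useful states (reachable from 2 and able to reach an accepting state) are {0, 1, 2, 3, 4}.
Restricted to these states the transition graph has no cycle, so every accepting path has bounded length and L is finite.

finite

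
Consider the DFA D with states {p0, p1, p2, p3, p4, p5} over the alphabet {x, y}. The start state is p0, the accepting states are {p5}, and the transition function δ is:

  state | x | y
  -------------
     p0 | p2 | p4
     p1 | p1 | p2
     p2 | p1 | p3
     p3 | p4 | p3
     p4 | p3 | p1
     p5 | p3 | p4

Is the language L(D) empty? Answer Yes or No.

Yes

The states reachable from the start state are {p0, p1, p2, p3, p4}.
None of the accepting states {p5} is reachable, so no string is accepted and L(D) = ∅.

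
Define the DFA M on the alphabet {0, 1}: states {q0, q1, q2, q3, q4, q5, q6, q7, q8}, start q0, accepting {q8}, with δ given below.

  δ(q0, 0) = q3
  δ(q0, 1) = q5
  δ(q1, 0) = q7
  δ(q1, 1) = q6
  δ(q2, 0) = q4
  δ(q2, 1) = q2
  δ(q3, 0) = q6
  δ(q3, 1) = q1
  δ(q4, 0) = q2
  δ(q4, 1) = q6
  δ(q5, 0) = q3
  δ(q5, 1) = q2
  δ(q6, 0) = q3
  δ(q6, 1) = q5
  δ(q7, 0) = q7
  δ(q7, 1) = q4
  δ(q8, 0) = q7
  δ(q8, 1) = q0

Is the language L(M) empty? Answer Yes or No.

Yes

The states reachable from the start state are {q0, q1, q2, q3, q4, q5, q6, q7}.
None of the accepting states {q8} is reachable, so no string is accepted and L(M) = ∅.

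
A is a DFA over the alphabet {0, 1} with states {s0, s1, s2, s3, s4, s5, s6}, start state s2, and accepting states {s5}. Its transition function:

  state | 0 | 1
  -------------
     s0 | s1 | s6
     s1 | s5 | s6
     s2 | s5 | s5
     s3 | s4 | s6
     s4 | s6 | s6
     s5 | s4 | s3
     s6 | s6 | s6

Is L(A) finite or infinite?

The useful states (reachable from s2 and able to reach an accepting state) are {s2, s5}.
Restricted to these states the transition graph has no cycle, so every accepting path has bounded length and L is finite.

finite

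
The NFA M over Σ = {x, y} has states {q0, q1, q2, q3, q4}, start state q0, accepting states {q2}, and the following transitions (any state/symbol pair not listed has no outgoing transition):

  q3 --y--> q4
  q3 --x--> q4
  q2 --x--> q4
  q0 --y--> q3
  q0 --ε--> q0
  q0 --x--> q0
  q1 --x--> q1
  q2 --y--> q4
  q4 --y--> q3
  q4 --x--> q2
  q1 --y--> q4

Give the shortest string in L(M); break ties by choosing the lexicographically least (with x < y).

yxx

A breadth-first search from q0 reaches an accepting state first via the path q0 → q3 → q4 → q2 on input yxx.
No string of length < 3 is accepted (BFS exhausts all shorter strings without reaching an accepting state), and yxx is the lexicographically least accepting string of length 3.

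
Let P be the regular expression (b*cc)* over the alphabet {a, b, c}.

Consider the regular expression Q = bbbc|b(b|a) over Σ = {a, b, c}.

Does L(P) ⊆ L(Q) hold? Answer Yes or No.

No

The empty string ε is in L(P) but not in L(Q).
So L(P) ⊄ L(Q).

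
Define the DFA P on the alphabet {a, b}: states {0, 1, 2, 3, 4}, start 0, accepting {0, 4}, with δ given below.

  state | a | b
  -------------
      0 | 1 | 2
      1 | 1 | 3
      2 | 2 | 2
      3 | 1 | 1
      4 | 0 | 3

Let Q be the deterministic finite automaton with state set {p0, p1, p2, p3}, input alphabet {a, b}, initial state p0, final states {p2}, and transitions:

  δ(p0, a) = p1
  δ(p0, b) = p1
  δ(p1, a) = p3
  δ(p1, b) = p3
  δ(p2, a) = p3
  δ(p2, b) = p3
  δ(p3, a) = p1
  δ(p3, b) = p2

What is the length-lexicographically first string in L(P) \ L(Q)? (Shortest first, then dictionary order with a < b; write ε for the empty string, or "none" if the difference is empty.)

The empty string ε is accepted by P but not by Q.
Since ε is the unique shortest string, it is the required witness.

ε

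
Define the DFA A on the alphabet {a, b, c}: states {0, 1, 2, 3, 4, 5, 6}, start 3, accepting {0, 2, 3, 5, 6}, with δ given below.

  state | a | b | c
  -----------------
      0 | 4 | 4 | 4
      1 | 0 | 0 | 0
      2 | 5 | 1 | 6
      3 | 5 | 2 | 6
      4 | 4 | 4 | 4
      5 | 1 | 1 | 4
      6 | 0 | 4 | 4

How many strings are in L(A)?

23

The useful subgraph on states {0, 1, 2, 3, 5, 6} is acyclic, so L(A) is finite; the longest accepting path visits 5 useful states, giving maximum string length 4.
Counting accepting paths from 3 by length: 1 of length 0, 3 of length 1, 3 of length 2, 10 of length 3, 6 of length 4. Total 23.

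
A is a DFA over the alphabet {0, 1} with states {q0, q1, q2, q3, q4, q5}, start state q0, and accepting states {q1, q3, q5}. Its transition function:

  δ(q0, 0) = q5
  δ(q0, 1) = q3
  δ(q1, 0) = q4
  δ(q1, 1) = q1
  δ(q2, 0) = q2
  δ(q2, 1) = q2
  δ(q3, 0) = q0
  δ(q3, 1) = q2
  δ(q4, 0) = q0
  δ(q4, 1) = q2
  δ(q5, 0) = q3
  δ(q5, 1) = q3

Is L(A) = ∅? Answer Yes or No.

The string 0 is accepted: the run q0 → q5 ends in the accepting state q5.
Since at least one string is accepted, L(A) is not empty.

No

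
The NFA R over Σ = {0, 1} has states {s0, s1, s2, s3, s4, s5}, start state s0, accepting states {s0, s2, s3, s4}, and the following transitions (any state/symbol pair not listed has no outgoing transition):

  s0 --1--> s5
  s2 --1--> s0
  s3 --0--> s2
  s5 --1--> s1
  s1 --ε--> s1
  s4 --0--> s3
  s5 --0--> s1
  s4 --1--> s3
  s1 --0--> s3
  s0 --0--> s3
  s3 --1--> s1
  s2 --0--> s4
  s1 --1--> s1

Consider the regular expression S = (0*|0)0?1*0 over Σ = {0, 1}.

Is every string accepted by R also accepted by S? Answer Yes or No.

No

The empty string ε is in L(R) but not in L(S).
So L(R) ⊄ L(S).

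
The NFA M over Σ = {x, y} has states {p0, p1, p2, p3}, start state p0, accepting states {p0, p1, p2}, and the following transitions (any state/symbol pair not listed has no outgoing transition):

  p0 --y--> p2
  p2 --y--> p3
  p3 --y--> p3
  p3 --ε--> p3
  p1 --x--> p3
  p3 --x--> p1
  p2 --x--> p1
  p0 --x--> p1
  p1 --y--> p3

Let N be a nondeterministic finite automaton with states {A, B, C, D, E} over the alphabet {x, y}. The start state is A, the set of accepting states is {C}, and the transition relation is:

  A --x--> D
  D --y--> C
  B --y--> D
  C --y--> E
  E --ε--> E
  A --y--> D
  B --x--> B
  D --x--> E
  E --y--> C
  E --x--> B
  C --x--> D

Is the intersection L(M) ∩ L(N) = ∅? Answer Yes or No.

Yes

Exploring the product automaton M × N from the start pair (p0, A), following both machines on each input symbol, reaches 9 state pairs: (p0, A), (p1, D), (p2, D), (p3, E), (p3, C), (p1, E), (p1, B), (p3, B), (p3, D).
M accepts in {p0, p1, p2} and N accepts in {C}; no reachable pair has both components accepting, so no string drives both machines to acceptance simultaneously and L(M) ∩ L(N) = ∅.
So no string is accepted by both, and the intersection is empty.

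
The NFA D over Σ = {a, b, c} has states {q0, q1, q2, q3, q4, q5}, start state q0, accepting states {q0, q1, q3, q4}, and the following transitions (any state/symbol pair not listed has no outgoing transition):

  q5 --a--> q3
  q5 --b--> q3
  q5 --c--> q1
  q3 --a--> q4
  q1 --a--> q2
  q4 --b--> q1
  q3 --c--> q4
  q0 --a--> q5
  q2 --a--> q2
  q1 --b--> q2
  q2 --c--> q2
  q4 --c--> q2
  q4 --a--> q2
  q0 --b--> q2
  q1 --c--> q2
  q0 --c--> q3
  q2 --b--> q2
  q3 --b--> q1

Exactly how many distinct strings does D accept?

20

The useful subgraph on states {q0, q1, q3, q4, q5} is acyclic, so L(D) is finite; the longest accepting path visits 5 useful states, giving maximum string length 4.
Counting accepting paths from q0 by length: 1 of length 0, 1 of length 1, 6 of length 2, 8 of length 3, 4 of length 4. Total 20.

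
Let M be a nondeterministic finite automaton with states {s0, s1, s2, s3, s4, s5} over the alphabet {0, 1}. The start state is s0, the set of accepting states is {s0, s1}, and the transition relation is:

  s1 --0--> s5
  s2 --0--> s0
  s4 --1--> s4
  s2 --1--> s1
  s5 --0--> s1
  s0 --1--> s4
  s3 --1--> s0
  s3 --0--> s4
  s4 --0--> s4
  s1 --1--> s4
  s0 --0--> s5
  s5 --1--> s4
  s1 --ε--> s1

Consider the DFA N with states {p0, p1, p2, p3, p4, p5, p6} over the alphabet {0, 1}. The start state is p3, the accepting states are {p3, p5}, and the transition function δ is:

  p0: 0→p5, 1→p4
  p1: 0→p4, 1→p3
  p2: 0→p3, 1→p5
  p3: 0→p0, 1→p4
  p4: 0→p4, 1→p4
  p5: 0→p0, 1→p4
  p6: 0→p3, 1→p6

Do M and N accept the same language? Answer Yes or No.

Yes

Exploring the product automaton M × N from the start pair (s0, p3), following both machines on each input symbol, reaches 4 state pairs: (s0, p3), (s5, p0), (s4, p4), (s1, p5).
M accepts in {s0, s1} and N accepts in {p3, p5}. In every reachable pair the two components are either both accepting — (s0, p3), (s1, p5) — or both non-accepting, so no string is accepted by exactly one of the machines: L(M) \ L(N) and L(N) \ L(M) are both empty.
Hence every string is accepted by M iff it is accepted by N, and the two languages coincide.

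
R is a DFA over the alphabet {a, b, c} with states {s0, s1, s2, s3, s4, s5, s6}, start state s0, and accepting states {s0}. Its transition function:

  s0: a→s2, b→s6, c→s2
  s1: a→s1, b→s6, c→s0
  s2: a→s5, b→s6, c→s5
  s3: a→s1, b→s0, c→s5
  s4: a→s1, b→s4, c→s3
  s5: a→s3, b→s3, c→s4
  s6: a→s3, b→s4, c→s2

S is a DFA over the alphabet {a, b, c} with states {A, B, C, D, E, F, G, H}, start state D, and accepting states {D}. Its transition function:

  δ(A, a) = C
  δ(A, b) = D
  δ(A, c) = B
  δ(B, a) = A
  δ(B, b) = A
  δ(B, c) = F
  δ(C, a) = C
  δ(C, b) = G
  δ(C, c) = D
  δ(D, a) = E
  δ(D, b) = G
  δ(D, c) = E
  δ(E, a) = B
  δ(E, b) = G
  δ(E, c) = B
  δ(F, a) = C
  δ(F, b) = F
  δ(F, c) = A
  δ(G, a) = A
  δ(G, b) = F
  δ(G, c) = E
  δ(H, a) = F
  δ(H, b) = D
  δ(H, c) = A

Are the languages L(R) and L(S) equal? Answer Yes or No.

Exploring the product automaton R × S from the start pair (s0, D), following both machines on each input symbol, reaches 7 state pairs: (s0, D), (s2, E), (s6, G), (s5, B), (s3, A), (s4, F), (s1, C).
R accepts in {s0} and S accepts in {D}. In every reachable pair the two components are either both accepting — (s0, D) — or both non-accepting, so no string is accepted by exactly one of the machines: L(R) \ L(S) and L(S) \ L(R) are both empty.
Hence every string is accepted by R iff it is accepted by S, and the two languages coincide.

Yes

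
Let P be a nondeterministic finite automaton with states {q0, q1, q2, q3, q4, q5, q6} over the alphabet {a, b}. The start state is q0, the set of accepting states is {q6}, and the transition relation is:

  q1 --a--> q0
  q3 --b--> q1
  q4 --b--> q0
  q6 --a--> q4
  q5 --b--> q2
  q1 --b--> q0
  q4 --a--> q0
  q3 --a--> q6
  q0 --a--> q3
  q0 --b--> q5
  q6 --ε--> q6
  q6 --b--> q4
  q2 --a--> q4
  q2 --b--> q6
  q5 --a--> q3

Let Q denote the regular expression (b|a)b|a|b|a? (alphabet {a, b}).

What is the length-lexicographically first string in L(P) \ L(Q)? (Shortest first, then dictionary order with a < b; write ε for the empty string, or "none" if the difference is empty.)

aa

The string aa is accepted by P but not by Q.
No shorter string lies in the difference, and aa is the lexicographically first length-2 string in L(P) \ L(Q).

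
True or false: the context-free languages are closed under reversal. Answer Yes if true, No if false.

Reversing the right-hand side of every production of a context-free grammar for L gives a context-free grammar for Lᴿ (induction on derivation length).
So the context-free languages are closed under reversal.

Yes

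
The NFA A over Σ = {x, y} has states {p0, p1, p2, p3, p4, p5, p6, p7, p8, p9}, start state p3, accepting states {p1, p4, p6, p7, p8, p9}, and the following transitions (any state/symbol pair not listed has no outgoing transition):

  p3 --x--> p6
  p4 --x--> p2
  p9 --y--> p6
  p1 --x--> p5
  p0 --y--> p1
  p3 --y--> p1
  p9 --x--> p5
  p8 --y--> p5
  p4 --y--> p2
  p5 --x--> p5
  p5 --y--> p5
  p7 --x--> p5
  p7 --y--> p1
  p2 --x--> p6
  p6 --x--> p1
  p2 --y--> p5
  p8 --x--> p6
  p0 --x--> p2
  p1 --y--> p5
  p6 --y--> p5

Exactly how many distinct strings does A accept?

The useful subgraph on states {p1, p3, p6} is acyclic, so L(A) is finite; the longest accepting path visits 3 useful states, giving maximum string length 2.
Counting accepting paths from p3 by length: 2 of length 1, 1 of length 2. Total 3.

3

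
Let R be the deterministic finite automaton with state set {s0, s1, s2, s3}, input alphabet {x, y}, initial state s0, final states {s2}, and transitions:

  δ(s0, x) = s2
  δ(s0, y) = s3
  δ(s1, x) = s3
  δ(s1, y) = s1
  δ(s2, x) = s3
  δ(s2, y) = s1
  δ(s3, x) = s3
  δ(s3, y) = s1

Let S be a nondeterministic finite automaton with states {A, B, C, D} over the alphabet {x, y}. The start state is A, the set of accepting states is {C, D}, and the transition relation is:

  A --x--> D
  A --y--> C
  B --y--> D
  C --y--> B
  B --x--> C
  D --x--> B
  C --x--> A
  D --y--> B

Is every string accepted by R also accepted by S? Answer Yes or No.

Yes

Exploring the product automaton R × S from the start pair (s0, A), following both machines on each input symbol, reaches 9 state pairs: (s0, A), (s2, D), (s3, C), (s3, B), (s1, B), (s3, A), (s1, D), (s3, D), (s1, C).
R accepts in {s2} and S accepts in {C, D}. The reachable pairs whose R-component is accepting are (s2, D); in each of them the S-component is accepting too, so the product for L(R) \ L(S) (R-component accepting, S-component rejecting) has no reachable accepting pair and the difference is empty.
Hence every string in L(R) is also in L(S).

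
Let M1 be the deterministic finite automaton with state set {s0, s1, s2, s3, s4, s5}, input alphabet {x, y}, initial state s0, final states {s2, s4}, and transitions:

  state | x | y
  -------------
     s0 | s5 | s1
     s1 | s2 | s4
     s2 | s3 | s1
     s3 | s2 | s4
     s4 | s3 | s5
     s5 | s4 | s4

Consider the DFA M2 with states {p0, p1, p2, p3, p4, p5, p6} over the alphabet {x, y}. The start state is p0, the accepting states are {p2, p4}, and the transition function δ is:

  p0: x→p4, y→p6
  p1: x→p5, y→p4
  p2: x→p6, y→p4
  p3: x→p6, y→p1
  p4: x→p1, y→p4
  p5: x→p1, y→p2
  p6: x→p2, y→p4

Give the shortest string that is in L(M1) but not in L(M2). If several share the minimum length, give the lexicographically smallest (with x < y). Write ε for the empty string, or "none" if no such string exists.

The string xx is accepted by M1 but not by M2.
No shorter string lies in the difference, and xx is the lexicographically first length-2 string in L(M1) \ L(M2).

xx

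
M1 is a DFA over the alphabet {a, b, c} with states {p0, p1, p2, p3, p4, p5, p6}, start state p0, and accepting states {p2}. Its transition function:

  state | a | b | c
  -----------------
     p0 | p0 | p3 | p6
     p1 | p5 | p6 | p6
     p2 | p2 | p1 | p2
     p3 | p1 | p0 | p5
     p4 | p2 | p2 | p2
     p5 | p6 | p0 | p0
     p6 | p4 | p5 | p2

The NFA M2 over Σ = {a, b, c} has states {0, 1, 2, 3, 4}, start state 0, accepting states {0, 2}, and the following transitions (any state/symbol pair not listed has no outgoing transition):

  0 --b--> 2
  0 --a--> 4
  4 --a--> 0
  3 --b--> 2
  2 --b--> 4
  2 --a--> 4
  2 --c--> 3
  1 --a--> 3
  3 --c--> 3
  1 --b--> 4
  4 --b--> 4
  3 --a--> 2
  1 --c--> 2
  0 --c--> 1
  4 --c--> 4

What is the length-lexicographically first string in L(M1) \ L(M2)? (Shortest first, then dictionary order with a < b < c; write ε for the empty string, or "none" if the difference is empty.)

The string acc is accepted by M1 but not by M2.
No shorter string lies in the difference, and acc is the lexicographically first length-3 string in L(M1) \ L(M2).

acc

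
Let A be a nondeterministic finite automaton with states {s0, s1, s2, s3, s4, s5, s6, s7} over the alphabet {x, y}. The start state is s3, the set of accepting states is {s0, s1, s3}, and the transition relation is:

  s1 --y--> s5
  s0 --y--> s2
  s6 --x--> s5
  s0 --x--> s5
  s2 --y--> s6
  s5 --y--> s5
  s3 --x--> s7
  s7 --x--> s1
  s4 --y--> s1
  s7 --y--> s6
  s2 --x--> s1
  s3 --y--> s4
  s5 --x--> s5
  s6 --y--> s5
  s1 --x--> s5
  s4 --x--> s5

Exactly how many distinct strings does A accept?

The useful subgraph on states {s1, s3, s4, s7} is acyclic, so L(A) is finite; the longest accepting path visits 3 useful states, giving maximum string length 2.
Counting accepting paths from s3 by length: 1 of length 0, 2 of length 2. Total 3.

3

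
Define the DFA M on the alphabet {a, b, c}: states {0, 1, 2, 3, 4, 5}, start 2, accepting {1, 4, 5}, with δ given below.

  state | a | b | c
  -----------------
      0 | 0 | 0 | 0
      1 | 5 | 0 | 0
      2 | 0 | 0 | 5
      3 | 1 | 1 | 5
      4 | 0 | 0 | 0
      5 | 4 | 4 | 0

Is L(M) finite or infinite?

The useful states (reachable from 2 and able to reach an accepting state) are {2, 4, 5}.
Restricted to these states the transition graph has no cycle, so every accepting path has bounded length and L is finite.

finite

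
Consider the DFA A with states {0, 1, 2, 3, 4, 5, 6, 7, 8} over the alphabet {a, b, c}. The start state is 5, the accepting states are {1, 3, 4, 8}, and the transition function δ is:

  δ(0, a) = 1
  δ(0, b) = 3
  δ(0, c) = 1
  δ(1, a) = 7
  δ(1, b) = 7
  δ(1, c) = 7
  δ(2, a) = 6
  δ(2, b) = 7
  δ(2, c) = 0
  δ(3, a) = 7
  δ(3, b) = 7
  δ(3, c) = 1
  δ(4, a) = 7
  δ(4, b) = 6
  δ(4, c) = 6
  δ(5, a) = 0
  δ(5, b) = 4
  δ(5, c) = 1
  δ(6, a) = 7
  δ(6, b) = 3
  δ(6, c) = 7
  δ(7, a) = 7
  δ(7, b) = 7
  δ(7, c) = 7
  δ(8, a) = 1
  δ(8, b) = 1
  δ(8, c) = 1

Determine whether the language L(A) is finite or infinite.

The useful states (reachable from 5 and able to reach an accepting state) are {0, 1, 3, 4, 5, 6}.
Restricted to these states the transition graph has no cycle, so every accepting path has bounded length and L is finite.

finite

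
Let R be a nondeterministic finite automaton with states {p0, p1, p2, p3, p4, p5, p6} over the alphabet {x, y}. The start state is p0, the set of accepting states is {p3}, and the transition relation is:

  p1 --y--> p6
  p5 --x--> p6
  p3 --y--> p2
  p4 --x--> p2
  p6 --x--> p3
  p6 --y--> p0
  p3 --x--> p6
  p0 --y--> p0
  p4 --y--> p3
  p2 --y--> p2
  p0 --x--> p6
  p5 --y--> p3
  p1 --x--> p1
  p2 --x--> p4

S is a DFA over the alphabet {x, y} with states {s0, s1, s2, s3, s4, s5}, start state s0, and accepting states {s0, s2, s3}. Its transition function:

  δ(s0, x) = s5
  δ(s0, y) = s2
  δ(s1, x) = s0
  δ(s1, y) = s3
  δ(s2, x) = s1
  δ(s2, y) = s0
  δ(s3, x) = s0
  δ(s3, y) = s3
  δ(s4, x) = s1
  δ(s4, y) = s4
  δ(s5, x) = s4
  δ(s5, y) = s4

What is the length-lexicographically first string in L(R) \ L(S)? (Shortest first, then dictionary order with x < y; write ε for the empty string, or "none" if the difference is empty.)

The string xx is accepted by R but not by S.
No shorter string lies in the difference, and xx is the lexicographically first length-2 string in L(R) \ L(S).

xx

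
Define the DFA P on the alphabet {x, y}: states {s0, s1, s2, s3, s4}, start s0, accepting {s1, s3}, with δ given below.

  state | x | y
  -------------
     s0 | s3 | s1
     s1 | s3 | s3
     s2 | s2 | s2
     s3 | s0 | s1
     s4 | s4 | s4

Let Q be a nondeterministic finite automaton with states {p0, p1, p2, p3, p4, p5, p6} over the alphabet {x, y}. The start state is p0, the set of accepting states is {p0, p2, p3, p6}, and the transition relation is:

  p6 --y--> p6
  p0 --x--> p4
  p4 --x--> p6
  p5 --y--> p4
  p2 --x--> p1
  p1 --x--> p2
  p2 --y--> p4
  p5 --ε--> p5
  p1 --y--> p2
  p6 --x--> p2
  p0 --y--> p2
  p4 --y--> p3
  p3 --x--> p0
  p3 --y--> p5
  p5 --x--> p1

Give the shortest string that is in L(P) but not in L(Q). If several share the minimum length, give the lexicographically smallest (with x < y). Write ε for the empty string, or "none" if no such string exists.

x

The string x is accepted by P but not by Q.
No shorter string lies in the difference, and x is the lexicographically first length-1 string in L(P) \ L(Q).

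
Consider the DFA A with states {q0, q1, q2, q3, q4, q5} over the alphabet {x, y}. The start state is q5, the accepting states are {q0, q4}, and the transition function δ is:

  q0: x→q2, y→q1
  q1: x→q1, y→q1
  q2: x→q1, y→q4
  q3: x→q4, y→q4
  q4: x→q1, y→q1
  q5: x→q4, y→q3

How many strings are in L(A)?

The useful subgraph on states {q3, q4, q5} is acyclic, so L(A) is finite; the longest accepting path visits 3 useful states, giving maximum string length 2.
Counting accepting paths from q5 by length: 1 of length 1, 2 of length 2. Total 3.

3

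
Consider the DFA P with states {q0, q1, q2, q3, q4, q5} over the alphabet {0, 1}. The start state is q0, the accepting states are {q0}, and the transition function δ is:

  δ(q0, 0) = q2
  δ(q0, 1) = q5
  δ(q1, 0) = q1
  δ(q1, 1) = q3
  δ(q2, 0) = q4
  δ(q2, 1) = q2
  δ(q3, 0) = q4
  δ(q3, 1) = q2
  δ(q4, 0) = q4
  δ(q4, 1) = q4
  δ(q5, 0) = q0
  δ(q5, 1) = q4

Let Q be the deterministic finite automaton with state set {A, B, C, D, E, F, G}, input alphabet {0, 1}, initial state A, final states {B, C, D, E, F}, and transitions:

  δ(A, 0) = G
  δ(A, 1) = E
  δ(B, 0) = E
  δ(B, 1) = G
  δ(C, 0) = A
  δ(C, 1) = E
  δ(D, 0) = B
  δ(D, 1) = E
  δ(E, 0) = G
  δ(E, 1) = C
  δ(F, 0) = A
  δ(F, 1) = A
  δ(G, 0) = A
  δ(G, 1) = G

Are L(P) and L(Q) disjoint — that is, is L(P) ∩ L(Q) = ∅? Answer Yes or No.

Yes

Exploring the product automaton P × Q from the start pair (q0, A), following both machines on each input symbol, reaches 12 state pairs: (q0, A), (q2, G), (q5, E), (q4, A), (q0, G), (q4, C), (q4, G), (q4, E), (q2, A), (q5, G), (q2, E), (q2, C).
P accepts in {q0} and Q accepts in {B, C, D, E, F}; no reachable pair has both components accepting, so no string drives both machines to acceptance simultaneously and L(P) ∩ L(Q) = ∅.
So no string is accepted by both, and the intersection is empty.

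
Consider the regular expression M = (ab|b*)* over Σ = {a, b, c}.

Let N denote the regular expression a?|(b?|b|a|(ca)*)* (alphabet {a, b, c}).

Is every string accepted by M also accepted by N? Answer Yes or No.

Yes

Converting the expression M to a DFA (subset construction, then merging equivalent states) gives the minimal DFA with states {m0, m1, m2}, start state m0, accepting states {m0} and transitions m0: a→m1, b→m0, c→m2; m1: a→m2, b→m0, c→m2; m2: a→m2, b→m2, c→m2.
Converting the expression N to a DFA (subset construction, then merging equivalent states) gives the minimal DFA with states {n0, n1, n2}, start state n0, accepting states {n0} and transitions n0: a→n0, b→n0, c→n1; n1: a→n0, b→n2, c→n2; n2: a→n2, b→n2, c→n2.
Exploring the product automaton M × N from the start pair (m0, n0), following both machines on each input symbol, reaches 5 state pairs: (m0, n0), (m1, n0), (m2, n1), (m2, n0), (m2, n2).
M accepts in {m0} and N accepts in {n0}. The reachable pairs whose M-component is accepting are (m0, n0); in each of them the N-component is accepting too, so the product for L(M) \ L(N) (M-component accepting, N-component rejecting) has no reachable accepting pair and the difference is empty.
Hence every string in L(M) is also in L(N).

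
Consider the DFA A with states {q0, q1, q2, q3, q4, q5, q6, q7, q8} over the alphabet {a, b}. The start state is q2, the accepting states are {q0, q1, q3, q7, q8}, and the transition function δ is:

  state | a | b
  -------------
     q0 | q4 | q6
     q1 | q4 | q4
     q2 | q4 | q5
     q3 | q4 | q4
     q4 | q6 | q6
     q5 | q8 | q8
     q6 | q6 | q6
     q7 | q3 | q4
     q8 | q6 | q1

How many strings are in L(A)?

The useful subgraph on states {q1, q2, q5, q8} is acyclic, so L(A) is finite; the longest accepting path visits 4 useful states, giving maximum string length 3.
Counting accepting paths from q2 by length: 2 of length 2, 2 of length 3. Total 4.

4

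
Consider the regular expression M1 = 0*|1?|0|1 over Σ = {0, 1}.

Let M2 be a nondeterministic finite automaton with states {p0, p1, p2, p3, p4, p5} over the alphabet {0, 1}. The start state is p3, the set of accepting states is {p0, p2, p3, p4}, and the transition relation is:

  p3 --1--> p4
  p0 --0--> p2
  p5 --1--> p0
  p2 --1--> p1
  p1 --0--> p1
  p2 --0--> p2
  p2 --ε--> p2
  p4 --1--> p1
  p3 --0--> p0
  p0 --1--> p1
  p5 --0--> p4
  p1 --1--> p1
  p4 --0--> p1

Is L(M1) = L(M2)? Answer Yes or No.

Yes

Converting the expression M1 to a DFA (subset construction, then merging equivalent states) gives the minimal DFA with states {r0, r1, r2, r3}, start state r0, accepting states {r0, r1, r2} and transitions r0: 0→r1, 1→r2; r1: 0→r1, 1→r3; r2: 0→r3, 1→r3; r3: 0→r3, 1→r3.
Exploring the product automaton M1 × M2 from the start pair (r0, p3), following both machines on each input symbol, reaches 5 state pairs: (r0, p3), (r1, p0), (r2, p4), (r1, p2), (r3, p1).
M1 accepts in {r0, r1, r2} and M2 accepts in {p0, p2, p3, p4}. In every reachable pair the two components are either both accepting — (r0, p3), (r1, p0), (r2, p4), (r1, p2) — or both non-accepting, so no string is accepted by exactly one of the machines: L(M1) \ L(M2) and L(M2) \ L(M1) are both empty.
Hence every string is accepted by M1 iff it is accepted by M2, and the two languages coincide.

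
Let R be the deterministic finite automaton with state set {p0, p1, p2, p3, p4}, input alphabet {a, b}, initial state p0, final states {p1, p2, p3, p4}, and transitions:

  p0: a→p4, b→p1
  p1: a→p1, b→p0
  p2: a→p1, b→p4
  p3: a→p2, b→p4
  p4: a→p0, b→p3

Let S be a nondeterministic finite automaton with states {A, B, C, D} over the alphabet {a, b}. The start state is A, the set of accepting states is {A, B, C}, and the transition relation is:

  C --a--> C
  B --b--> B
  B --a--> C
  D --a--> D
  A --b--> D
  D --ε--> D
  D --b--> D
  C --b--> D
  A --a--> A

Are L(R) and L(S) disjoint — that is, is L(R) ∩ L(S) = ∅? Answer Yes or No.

No

The string a is accepted by both R and S.
Hence L(R) ∩ L(S) ≠ ∅.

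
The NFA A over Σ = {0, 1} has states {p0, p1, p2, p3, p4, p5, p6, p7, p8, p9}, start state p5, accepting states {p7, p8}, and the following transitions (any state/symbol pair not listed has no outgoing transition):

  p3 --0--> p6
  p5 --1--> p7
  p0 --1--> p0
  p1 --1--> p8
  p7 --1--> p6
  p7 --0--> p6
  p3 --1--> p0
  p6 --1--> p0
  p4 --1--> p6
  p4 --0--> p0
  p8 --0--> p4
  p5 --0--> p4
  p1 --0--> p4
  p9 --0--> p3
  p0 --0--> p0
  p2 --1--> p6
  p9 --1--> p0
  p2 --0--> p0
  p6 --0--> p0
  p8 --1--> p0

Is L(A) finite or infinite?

finite

The useful states (reachable from p5 and able to reach an accepting state) are {p5, p7}.
Restricted to these states the transition graph has no cycle, so every accepting path has bounded length and L is finite.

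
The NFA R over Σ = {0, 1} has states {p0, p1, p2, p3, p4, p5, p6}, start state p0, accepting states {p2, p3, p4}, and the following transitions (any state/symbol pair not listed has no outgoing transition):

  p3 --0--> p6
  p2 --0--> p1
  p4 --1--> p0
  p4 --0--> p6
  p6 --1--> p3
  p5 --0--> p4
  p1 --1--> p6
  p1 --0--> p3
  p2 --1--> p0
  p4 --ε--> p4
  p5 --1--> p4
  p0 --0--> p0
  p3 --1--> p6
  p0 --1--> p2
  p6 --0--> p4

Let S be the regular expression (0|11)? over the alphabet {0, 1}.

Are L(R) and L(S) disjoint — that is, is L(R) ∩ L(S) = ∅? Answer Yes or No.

Yes

Converting the expression S to a DFA (subset construction, then merging equivalent states) gives the minimal DFA with states {s0, s1, s2, s3}, start state s0, accepting states {s0, s1} and transitions s0: 0→s1, 1→s2; s1: 0→s3, 1→s3; s2: 0→s3, 1→s1; s3: 0→s3, 1→s3.
Exploring the product automaton R × S from the start pair (p0, s0), following both machines on each input symbol, reaches 9 state pairs: (p0, s0), (p0, s1), (p2, s2), (p0, s3), (p2, s3), (p1, s3), (p3, s3), (p6, s3), (p4, s3).
R accepts in {p2, p3, p4} and S accepts in {s0, s1}; no reachable pair has both components accepting, so no string drives both machines to acceptance simultaneously and L(R) ∩ L(S) = ∅.
So no string is accepted by both, and the intersection is empty.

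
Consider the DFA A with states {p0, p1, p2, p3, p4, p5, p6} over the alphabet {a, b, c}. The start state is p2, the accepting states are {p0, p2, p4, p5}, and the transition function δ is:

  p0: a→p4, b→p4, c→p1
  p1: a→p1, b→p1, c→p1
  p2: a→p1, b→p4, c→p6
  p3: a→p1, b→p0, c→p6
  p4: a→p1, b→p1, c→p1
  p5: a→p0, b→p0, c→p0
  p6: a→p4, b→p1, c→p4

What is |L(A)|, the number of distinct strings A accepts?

4

The useful subgraph on states {p2, p4, p6} is acyclic, so L(A) is finite; the longest accepting path visits 3 useful states, giving maximum string length 2.
Counting accepting paths from p2 by length: 1 of length 0, 1 of length 1, 2 of length 2. Total 4.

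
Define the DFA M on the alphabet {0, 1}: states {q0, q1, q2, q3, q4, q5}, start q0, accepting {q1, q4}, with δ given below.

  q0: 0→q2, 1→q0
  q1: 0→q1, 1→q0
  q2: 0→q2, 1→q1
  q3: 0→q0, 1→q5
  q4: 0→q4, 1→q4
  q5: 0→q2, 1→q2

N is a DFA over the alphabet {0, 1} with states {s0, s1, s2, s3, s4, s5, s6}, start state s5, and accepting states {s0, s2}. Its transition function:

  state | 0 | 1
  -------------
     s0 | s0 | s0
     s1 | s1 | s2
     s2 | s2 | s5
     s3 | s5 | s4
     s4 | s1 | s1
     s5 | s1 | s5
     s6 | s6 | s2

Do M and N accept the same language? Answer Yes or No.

Yes

Exploring the product automaton M × N from the start pair (q0, s5), following both machines on each input symbol, reaches 3 state pairs: (q0, s5), (q2, s1), (q1, s2).
M accepts in {q1, q4} and N accepts in {s0, s2}. In every reachable pair the two components are either both accepting — (q1, s2) — or both non-accepting, so no string is accepted by exactly one of the machines: L(M) \ L(N) and L(N) \ L(M) are both empty.
Hence every string is accepted by M iff it is accepted by N, and the two languages coincide.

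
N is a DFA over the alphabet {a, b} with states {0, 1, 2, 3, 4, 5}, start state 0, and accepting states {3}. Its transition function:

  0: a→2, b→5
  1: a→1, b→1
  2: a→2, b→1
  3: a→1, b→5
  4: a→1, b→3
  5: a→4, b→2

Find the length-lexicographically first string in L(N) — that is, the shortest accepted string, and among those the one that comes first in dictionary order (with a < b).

bab

A breadth-first search from 0 reaches an accepting state first via the path 0 → 5 → 4 → 3 on input bab.
No string of length < 3 is accepted (BFS exhausts all shorter strings without reaching an accepting state), and bab is the lexicographically least accepting string of length 3.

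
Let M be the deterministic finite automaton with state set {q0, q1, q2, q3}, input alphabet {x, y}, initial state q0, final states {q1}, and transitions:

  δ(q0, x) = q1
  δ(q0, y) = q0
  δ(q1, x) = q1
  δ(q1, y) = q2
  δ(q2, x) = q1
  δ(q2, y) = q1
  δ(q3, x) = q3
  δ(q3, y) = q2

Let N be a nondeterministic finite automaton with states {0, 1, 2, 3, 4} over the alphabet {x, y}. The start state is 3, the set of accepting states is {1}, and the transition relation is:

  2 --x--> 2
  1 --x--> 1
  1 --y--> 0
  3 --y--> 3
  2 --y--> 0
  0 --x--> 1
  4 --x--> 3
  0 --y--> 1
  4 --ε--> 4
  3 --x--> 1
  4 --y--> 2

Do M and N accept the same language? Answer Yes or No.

Yes

Exploring the product automaton M × N from the start pair (q0, 3), following both machines on each input symbol, reaches 3 state pairs: (q0, 3), (q1, 1), (q2, 0).
M accepts in {q1} and N accepts in {1}. In every reachable pair the two components are either both accepting — (q1, 1) — or both non-accepting, so no string is accepted by exactly one of the machines: L(M) \ L(N) and L(N) \ L(M) are both empty.
Hence every string is accepted by M iff it is accepted by N, and the two languages coincide.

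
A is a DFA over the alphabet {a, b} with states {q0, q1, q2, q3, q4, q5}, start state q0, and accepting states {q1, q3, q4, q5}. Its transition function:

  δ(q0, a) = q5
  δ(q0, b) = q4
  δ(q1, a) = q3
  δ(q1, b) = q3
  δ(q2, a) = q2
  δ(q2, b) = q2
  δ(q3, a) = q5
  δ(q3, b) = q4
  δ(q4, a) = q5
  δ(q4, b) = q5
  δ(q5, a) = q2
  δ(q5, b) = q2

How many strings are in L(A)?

4

The useful subgraph on states {q0, q4, q5} is acyclic, so L(A) is finite; the longest accepting path visits 3 useful states, giving maximum string length 2.
Counting accepting paths from q0 by length: 2 of length 1, 2 of length 2. Total 4.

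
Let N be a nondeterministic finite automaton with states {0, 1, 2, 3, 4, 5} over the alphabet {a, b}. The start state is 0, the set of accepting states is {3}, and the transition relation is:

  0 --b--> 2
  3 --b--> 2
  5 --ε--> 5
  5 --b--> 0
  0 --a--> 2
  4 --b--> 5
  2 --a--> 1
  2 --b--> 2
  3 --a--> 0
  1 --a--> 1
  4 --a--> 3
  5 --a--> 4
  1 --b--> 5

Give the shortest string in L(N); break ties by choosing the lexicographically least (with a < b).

aabaa

A breadth-first search from 0 reaches an accepting state first via the path 0 → 2 → 1 → 5 → 4 → 3 on input aabaa.
No string of length < 5 is accepted (BFS exhausts all shorter strings without reaching an accepting state), and aabaa is the lexicographically least accepting string of length 5.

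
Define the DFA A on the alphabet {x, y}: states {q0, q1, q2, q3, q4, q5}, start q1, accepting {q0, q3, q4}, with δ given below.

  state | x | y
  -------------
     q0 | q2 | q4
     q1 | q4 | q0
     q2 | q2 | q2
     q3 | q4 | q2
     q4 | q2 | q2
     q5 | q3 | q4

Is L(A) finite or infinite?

finite

The useful states (reachable from q1 and able to reach an accepting state) are {q0, q1, q4}.
Restricted to these states the transition graph has no cycle, so every accepting path has bounded length and L is finite.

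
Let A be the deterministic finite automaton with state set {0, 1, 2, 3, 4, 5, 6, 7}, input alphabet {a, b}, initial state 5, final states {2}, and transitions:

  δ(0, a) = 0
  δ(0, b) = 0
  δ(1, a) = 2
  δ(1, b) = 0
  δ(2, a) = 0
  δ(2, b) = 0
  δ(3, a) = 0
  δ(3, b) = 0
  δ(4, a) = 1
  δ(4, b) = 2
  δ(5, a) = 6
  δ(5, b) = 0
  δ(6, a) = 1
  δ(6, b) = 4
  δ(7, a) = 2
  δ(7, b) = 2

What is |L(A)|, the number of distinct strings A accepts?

The useful subgraph on states {1, 2, 4, 5, 6} is acyclic, so L(A) is finite; the longest accepting path visits 5 useful states, giving maximum string length 4.
Counting accepting paths from 5 by length: 2 of length 3, 1 of length 4. Total 3.

3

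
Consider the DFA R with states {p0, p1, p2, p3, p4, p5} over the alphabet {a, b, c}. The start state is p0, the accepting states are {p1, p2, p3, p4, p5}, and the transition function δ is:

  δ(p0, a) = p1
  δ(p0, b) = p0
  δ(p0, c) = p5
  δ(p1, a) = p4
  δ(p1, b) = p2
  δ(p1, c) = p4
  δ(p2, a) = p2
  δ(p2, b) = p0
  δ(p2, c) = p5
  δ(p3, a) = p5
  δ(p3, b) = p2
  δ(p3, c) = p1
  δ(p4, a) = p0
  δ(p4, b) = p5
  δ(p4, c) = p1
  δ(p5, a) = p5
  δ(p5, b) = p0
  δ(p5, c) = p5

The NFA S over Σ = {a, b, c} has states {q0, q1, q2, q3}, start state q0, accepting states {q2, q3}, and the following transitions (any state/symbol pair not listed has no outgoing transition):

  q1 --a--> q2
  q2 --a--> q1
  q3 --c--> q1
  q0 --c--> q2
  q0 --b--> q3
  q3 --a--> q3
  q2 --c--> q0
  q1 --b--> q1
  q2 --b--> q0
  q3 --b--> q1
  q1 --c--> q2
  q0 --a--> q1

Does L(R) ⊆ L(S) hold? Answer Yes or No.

No

The string a is in L(R) but not in L(S).
So L(R) ⊄ L(S).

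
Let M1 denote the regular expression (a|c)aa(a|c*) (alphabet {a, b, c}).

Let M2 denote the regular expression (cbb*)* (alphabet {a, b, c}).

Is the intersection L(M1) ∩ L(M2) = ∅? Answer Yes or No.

Yes

Converting the expression M1 to a DFA (subset construction, then merging equivalent states) gives the minimal DFA with states {r0, r1, r2, r3, r4, r5, r6}, start state r0, accepting states {r4, r5, r6} and transitions r0: a→r1, b→r2, c→r1; r1: a→r3, b→r2, c→r2; r2: a→r2, b→r2, c→r2; r3: a→r4, b→r2, c→r2; r4: a→r5, b→r2, c→r6; r5: a→r2, b→r2, c→r2; r6: a→r2, b→r2, c→r6.
Converting the expression M2 to a DFA (subset construction, then merging equivalent states) gives the minimal DFA with states {t0, t1, t2, t3}, start state t0, accepting states {t0, t3} and transitions t0: a→t1, b→t1, c→t2; t1: a→t1, b→t1, c→t1; t2: a→t1, b→t3, c→t1; t3: a→t1, b→t3, c→t2.
Exploring the product automaton M1 × M2 from the start pair (r0, t0), following both machines on each input symbol, reaches 10 state pairs: (r0, t0), (r1, t1), (r2, t1), (r1, t2), (r3, t1), (r2, t3), (r4, t1), (r2, t2), (r5, t1), (r6, t1).
M1 accepts in {r4, r5, r6} and M2 accepts in {t0, t3}; no reachable pair has both components accepting, so no string drives both machines to acceptance simultaneously and L(M1) ∩ L(M2) = ∅.
So no string is accepted by both, and the intersection is empty.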